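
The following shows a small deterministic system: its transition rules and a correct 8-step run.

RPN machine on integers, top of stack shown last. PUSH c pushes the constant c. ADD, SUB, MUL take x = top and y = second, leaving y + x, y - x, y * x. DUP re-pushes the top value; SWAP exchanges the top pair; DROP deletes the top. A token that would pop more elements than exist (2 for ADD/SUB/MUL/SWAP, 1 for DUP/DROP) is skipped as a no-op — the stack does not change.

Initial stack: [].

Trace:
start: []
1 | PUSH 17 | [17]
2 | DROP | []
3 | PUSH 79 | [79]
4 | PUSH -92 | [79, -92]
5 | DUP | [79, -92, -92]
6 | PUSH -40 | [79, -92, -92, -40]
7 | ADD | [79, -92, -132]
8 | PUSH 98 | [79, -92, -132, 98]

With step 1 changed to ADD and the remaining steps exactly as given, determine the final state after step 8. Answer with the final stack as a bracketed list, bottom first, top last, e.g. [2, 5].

[79, -92, -132, 98]

(re-executing from step 1 with the substitution; state before step 1: [])
1 | ADD | []
2 | DROP | []
3 | PUSH 79 | [79]
4 | PUSH -92 | [79, -92]
5 | DUP | [79, -92, -92]
6 | PUSH -40 | [79, -92, -92, -40]
7 | ADD | [79, -92, -132]
8 | PUSH 98 | [79, -92, -132, 98]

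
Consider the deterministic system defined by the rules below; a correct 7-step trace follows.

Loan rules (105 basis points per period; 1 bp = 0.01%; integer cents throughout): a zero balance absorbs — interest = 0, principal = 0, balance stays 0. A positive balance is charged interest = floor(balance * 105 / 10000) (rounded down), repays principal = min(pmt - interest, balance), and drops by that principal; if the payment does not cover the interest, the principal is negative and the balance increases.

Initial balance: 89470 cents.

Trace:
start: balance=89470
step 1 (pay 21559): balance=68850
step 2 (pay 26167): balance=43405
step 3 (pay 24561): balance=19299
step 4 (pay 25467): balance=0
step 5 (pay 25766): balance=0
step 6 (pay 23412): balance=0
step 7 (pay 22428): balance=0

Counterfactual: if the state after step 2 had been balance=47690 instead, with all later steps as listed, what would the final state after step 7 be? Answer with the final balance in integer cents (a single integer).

0

state after step 2 := balance=47690
step 3 (pay 24561): balance=23629
step 4 (pay 25467): balance=0
step 5 (pay 25766): balance=0
step 6 (pay 23412): balance=0
step 7 (pay 22428): balance=0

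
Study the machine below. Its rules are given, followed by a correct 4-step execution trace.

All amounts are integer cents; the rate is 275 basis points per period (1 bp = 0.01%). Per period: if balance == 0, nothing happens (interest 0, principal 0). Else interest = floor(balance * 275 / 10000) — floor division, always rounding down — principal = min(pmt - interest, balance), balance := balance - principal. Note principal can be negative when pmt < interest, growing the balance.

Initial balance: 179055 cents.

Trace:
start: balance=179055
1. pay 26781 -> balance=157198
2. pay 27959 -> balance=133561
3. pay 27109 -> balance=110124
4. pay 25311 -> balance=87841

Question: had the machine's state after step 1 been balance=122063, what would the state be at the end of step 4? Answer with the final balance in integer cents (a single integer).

49728

state after step 1 := balance=122063
2. pay 27959 -> balance=97460
3. pay 27109 -> balance=73031
4. pay 25311 -> balance=49728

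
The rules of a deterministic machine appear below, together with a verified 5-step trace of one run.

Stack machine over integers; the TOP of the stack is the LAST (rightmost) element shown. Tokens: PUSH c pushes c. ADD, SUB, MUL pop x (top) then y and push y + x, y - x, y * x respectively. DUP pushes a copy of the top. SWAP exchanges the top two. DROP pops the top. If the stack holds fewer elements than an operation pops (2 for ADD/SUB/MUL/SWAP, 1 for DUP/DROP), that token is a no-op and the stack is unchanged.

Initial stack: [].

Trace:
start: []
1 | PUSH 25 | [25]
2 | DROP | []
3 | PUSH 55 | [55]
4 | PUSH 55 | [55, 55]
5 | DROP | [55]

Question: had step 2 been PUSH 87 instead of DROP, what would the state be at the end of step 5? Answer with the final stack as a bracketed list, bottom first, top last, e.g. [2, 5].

(re-executing from step 2 with the substitution; state before step 2: [25])
2 | PUSH 87 | [25, 87]
3 | PUSH 55 | [25, 87, 55]
4 | PUSH 55 | [25, 87, 55, 55]
5 | DROP | [25, 87, 55]

[25, 87, 55]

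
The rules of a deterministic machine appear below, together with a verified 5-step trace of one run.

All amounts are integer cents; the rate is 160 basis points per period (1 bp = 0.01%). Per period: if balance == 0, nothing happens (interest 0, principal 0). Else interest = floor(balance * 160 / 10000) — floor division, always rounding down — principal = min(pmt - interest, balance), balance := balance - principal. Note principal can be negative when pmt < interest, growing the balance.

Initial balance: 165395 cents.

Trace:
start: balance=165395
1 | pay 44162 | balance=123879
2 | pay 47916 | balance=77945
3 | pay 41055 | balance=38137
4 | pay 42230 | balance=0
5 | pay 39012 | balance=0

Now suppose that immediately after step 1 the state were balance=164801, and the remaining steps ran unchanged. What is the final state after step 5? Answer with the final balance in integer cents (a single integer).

1052

state after step 1 := balance=164801
2 | pay 47916 | balance=119521
3 | pay 41055 | balance=80378
4 | pay 42230 | balance=39434
5 | pay 39012 | balance=1052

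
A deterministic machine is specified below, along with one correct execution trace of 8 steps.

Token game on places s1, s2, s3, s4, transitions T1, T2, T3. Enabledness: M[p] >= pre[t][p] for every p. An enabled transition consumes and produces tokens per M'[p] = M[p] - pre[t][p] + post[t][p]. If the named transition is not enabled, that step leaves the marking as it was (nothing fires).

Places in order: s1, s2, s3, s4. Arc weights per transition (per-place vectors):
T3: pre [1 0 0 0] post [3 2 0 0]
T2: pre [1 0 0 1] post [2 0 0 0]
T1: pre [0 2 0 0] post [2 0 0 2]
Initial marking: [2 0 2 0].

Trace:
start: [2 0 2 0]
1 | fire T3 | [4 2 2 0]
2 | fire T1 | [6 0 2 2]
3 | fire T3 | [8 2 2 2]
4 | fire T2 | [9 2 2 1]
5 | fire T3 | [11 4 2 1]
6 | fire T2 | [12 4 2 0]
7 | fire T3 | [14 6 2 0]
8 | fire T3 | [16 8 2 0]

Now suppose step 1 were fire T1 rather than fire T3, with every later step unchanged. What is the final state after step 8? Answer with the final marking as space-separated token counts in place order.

10 8 2 0

(re-executing from step 1 with the substitution; state before step 1: [2 0 2 0])
1 | fire T1 | [2 0 2 0]
2 | fire T1 | [2 0 2 0]
3 | fire T3 | [4 2 2 0]
4 | fire T2 | [4 2 2 0]
5 | fire T3 | [6 4 2 0]
6 | fire T2 | [6 4 2 0]
7 | fire T3 | [8 6 2 0]
8 | fire T3 | [10 8 2 0]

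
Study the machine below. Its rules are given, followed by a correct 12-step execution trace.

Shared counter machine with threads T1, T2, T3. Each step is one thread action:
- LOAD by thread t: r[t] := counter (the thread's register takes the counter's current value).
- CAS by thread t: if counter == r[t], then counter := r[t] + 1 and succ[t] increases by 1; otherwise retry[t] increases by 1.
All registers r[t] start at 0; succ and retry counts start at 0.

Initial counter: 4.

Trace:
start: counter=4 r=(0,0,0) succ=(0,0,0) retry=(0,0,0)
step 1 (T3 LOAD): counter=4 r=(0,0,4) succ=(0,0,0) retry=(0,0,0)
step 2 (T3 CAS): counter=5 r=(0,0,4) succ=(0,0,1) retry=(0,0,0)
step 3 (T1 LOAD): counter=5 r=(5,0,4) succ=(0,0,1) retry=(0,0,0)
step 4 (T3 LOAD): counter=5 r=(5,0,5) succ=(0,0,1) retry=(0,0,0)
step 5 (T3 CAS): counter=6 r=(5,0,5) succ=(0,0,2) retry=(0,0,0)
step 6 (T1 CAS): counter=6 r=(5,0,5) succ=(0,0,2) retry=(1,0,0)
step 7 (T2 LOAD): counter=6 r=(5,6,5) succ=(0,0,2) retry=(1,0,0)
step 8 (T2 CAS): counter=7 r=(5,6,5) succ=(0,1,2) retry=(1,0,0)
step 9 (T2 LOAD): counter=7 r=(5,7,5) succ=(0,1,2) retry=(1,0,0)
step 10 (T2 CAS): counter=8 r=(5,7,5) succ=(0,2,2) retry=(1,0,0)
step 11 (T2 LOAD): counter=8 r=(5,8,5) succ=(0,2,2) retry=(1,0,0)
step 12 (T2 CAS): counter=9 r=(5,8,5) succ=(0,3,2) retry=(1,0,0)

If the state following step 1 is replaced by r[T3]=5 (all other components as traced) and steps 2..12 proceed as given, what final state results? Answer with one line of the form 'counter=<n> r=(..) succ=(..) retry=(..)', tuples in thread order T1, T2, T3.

counter=8 r=(4,7,4) succ=(0,3,1) retry=(1,0,1)

state after step 1 := counter=4 r=(0,0,5) succ=(0,0,0) retry=(0,0,0)
step 2 (T3 CAS): counter=4 r=(0,0,5) succ=(0,0,0) retry=(0,0,1)
step 3 (T1 LOAD): counter=4 r=(4,0,5) succ=(0,0,0) retry=(0,0,1)
step 4 (T3 LOAD): counter=4 r=(4,0,4) succ=(0,0,0) retry=(0,0,1)
step 5 (T3 CAS): counter=5 r=(4,0,4) succ=(0,0,1) retry=(0,0,1)
step 6 (T1 CAS): counter=5 r=(4,0,4) succ=(0,0,1) retry=(1,0,1)
step 7 (T2 LOAD): counter=5 r=(4,5,4) succ=(0,0,1) retry=(1,0,1)
step 8 (T2 CAS): counter=6 r=(4,5,4) succ=(0,1,1) retry=(1,0,1)
step 9 (T2 LOAD): counter=6 r=(4,6,4) succ=(0,1,1) retry=(1,0,1)
step 10 (T2 CAS): counter=7 r=(4,6,4) succ=(0,2,1) retry=(1,0,1)
step 11 (T2 LOAD): counter=7 r=(4,7,4) succ=(0,2,1) retry=(1,0,1)
step 12 (T2 CAS): counter=8 r=(4,7,4) succ=(0,3,1) retry=(1,0,1)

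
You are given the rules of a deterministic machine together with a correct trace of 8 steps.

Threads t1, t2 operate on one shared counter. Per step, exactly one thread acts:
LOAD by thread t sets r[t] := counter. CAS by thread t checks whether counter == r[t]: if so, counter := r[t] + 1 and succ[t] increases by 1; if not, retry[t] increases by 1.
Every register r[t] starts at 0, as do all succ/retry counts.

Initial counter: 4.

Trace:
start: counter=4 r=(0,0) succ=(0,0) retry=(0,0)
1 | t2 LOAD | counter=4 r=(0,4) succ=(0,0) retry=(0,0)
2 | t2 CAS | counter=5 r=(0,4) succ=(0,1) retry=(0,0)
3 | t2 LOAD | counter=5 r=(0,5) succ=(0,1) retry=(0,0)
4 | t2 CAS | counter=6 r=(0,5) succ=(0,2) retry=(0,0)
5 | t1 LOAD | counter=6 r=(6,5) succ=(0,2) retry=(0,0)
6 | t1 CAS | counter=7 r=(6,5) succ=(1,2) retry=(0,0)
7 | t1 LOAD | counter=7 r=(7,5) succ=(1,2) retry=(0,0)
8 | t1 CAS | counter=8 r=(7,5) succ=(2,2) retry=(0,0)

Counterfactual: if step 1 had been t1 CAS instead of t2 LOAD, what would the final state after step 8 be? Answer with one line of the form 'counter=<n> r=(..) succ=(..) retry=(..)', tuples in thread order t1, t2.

(re-executing from step 1 with the substitution; state before step 1: counter=4 r=(0,0) succ=(0,0) retry=(0,0))
1 | t1 CAS | counter=4 r=(0,0) succ=(0,0) retry=(1,0)
2 | t2 CAS | counter=4 r=(0,0) succ=(0,0) retry=(1,1)
3 | t2 LOAD | counter=4 r=(0,4) succ=(0,0) retry=(1,1)
4 | t2 CAS | counter=5 r=(0,4) succ=(0,1) retry=(1,1)
5 | t1 LOAD | counter=5 r=(5,4) succ=(0,1) retry=(1,1)
6 | t1 CAS | counter=6 r=(5,4) succ=(1,1) retry=(1,1)
7 | t1 LOAD | counter=6 r=(6,4) succ=(1,1) retry=(1,1)
8 | t1 CAS | counter=7 r=(6,4) succ=(2,1) retry=(1,1)

counter=7 r=(6,4) succ=(2,1) retry=(1,1)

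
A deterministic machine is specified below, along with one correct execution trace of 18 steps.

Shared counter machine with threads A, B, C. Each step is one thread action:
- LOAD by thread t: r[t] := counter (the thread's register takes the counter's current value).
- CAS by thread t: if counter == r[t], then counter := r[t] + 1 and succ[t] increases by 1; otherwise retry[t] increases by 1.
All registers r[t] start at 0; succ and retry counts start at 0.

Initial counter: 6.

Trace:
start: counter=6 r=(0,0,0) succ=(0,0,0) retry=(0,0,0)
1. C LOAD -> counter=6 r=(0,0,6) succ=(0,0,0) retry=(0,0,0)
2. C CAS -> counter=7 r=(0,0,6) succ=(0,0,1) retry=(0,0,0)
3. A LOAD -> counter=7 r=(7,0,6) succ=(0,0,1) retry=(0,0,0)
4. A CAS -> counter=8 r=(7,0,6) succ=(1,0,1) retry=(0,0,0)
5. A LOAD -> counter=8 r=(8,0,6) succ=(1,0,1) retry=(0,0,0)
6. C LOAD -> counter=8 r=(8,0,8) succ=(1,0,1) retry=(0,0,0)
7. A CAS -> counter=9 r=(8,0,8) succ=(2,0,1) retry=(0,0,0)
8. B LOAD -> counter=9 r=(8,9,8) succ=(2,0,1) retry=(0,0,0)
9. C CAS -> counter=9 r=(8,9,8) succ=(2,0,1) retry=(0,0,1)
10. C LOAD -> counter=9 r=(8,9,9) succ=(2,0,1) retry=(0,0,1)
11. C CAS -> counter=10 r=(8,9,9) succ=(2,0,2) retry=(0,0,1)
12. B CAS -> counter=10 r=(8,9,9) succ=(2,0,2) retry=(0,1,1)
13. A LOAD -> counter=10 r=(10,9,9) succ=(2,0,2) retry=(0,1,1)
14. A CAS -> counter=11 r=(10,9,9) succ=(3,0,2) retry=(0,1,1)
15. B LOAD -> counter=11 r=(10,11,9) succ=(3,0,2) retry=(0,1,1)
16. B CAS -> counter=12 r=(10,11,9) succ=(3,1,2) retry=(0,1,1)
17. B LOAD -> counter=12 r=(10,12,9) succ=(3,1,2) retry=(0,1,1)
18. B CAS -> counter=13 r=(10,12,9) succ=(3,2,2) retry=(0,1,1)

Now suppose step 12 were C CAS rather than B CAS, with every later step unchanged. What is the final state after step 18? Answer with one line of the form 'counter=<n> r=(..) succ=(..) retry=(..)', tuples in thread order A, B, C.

counter=13 r=(10,12,9) succ=(3,2,2) retry=(0,0,2)

(re-executing from step 12 with the substitution; state before step 12: counter=10 r=(8,9,9) succ=(2,0,2) retry=(0,0,1))
12. C CAS -> counter=10 r=(8,9,9) succ=(2,0,2) retry=(0,0,2)
13. A LOAD -> counter=10 r=(10,9,9) succ=(2,0,2) retry=(0,0,2)
14. A CAS -> counter=11 r=(10,9,9) succ=(3,0,2) retry=(0,0,2)
15. B LOAD -> counter=11 r=(10,11,9) succ=(3,0,2) retry=(0,0,2)
16. B CAS -> counter=12 r=(10,11,9) succ=(3,1,2) retry=(0,0,2)
17. B LOAD -> counter=12 r=(10,12,9) succ=(3,1,2) retry=(0,0,2)
18. B CAS -> counter=13 r=(10,12,9) succ=(3,2,2) retry=(0,0,2)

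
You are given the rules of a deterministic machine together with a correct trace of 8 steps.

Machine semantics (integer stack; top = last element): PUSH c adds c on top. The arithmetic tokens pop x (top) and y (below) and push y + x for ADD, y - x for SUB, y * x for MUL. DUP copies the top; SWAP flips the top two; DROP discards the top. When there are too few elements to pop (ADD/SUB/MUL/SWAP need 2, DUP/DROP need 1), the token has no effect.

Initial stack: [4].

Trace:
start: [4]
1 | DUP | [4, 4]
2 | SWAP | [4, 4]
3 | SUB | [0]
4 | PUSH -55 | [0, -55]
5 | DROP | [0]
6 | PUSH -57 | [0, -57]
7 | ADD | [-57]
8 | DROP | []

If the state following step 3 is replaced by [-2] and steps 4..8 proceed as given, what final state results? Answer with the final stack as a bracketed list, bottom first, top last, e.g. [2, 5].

[]

state after step 3 := [-2]
4 | PUSH -55 | [-2, -55]
5 | DROP | [-2]
6 | PUSH -57 | [-2, -57]
7 | ADD | [-59]
8 | DROP | []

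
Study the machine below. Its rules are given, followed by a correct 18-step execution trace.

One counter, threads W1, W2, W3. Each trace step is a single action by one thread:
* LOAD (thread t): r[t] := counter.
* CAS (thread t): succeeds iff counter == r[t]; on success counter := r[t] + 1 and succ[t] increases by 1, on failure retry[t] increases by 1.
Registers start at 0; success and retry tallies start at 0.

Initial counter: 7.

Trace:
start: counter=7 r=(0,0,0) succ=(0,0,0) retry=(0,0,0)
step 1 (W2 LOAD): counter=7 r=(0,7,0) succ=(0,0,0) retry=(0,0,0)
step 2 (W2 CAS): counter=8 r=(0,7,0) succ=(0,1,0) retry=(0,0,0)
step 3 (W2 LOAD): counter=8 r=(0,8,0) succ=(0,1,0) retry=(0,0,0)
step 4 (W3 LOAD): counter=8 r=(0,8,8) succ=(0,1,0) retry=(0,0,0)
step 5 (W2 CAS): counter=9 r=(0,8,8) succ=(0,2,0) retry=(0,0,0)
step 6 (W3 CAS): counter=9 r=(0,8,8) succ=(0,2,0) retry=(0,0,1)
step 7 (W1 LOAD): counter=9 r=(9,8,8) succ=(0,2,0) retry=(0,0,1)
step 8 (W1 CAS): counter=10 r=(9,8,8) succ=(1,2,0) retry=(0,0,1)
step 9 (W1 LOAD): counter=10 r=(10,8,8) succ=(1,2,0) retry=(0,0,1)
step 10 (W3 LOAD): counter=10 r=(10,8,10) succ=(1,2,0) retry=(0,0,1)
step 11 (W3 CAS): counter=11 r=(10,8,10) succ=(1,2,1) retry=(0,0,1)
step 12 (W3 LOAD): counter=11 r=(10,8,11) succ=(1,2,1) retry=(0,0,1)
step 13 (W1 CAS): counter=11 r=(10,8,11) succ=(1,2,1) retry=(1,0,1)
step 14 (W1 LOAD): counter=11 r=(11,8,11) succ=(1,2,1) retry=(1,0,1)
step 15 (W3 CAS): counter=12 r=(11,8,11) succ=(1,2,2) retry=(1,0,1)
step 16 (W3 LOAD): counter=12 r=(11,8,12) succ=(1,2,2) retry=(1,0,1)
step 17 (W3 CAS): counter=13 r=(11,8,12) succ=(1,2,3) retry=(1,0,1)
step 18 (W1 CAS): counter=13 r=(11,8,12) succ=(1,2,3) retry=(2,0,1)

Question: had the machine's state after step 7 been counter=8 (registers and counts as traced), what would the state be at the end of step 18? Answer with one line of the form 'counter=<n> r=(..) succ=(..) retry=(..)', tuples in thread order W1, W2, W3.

state after step 7 := counter=8 r=(9,8,8) succ=(0,2,0) retry=(0,0,1)
step 8 (W1 CAS): counter=8 r=(9,8,8) succ=(0,2,0) retry=(1,0,1)
step 9 (W1 LOAD): counter=8 r=(8,8,8) succ=(0,2,0) retry=(1,0,1)
step 10 (W3 LOAD): counter=8 r=(8,8,8) succ=(0,2,0) retry=(1,0,1)
step 11 (W3 CAS): counter=9 r=(8,8,8) succ=(0,2,1) retry=(1,0,1)
step 12 (W3 LOAD): counter=9 r=(8,8,9) succ=(0,2,1) retry=(1,0,1)
step 13 (W1 CAS): counter=9 r=(8,8,9) succ=(0,2,1) retry=(2,0,1)
step 14 (W1 LOAD): counter=9 r=(9,8,9) succ=(0,2,1) retry=(2,0,1)
step 15 (W3 CAS): counter=10 r=(9,8,9) succ=(0,2,2) retry=(2,0,1)
step 16 (W3 LOAD): counter=10 r=(9,8,10) succ=(0,2,2) retry=(2,0,1)
step 17 (W3 CAS): counter=11 r=(9,8,10) succ=(0,2,3) retry=(2,0,1)
step 18 (W1 CAS): counter=11 r=(9,8,10) succ=(0,2,3) retry=(3,0,1)

counter=11 r=(9,8,10) succ=(0,2,3) retry=(3,0,1)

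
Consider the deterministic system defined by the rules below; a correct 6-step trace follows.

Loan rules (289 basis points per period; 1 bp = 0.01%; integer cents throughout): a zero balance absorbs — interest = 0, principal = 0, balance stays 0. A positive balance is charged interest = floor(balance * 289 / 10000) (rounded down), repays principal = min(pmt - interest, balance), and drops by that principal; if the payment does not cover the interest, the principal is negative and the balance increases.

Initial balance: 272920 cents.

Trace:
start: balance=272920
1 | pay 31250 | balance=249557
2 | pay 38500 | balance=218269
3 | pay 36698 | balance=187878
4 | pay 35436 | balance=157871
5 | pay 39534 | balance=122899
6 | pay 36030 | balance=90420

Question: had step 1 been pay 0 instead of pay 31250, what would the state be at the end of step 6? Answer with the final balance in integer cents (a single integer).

126455

(re-executing from step 1 with the substitution; state before step 1: balance=272920)
1 | pay 0 | balance=280807
2 | pay 38500 | balance=250422
3 | pay 36698 | balance=220961
4 | pay 35436 | balance=191910
5 | pay 39534 | balance=157922
6 | pay 36030 | balance=126455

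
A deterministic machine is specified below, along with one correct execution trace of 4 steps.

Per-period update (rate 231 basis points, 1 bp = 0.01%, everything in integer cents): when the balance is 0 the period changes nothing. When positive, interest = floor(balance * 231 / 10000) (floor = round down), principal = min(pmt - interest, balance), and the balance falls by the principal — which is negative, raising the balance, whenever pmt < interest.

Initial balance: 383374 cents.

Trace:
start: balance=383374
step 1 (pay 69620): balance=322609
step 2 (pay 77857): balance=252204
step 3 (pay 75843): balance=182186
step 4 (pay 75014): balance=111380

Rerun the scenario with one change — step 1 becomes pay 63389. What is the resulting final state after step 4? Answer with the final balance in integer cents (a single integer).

118054

(re-executing from step 1 with the substitution; state before step 1: balance=383374)
step 1 (pay 63389): balance=328840
step 2 (pay 77857): balance=258579
step 3 (pay 75843): balance=188709
step 4 (pay 75014): balance=118054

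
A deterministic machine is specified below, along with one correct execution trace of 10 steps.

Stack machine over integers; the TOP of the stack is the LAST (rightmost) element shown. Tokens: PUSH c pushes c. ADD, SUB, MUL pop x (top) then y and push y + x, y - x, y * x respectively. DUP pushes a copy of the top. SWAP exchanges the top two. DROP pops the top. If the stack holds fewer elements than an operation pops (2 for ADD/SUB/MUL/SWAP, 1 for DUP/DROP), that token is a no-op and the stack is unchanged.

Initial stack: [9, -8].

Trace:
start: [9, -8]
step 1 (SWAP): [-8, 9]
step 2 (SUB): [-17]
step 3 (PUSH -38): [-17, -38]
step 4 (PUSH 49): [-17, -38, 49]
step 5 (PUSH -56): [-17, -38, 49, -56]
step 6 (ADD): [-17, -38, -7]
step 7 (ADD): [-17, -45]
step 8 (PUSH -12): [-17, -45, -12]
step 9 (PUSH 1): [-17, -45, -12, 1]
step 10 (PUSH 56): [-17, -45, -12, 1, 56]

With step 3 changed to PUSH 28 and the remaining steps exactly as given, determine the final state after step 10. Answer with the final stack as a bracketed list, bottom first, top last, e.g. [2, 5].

[-17, 21, -12, 1, 56]

(re-executing from step 3 with the substitution; state before step 3: [-17])
step 3 (PUSH 28): [-17, 28]
step 4 (PUSH 49): [-17, 28, 49]
step 5 (PUSH -56): [-17, 28, 49, -56]
step 6 (ADD): [-17, 28, -7]
step 7 (ADD): [-17, 21]
step 8 (PUSH -12): [-17, 21, -12]
step 9 (PUSH 1): [-17, 21, -12, 1]
step 10 (PUSH 56): [-17, 21, -12, 1, 56]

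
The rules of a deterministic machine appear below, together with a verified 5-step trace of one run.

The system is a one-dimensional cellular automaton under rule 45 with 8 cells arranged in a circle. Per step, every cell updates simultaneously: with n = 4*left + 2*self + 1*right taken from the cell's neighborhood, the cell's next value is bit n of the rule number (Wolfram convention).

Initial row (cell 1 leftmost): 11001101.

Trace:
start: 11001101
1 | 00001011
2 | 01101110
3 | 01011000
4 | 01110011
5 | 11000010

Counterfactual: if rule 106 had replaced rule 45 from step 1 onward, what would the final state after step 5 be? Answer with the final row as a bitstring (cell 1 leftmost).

(re-executing steps 1..5 under rule 106; state before step 1: 11001101)
1 | 01011111
2 | 10110001
3 | 11110011
4 | 00010110
5 | 00101110

00101110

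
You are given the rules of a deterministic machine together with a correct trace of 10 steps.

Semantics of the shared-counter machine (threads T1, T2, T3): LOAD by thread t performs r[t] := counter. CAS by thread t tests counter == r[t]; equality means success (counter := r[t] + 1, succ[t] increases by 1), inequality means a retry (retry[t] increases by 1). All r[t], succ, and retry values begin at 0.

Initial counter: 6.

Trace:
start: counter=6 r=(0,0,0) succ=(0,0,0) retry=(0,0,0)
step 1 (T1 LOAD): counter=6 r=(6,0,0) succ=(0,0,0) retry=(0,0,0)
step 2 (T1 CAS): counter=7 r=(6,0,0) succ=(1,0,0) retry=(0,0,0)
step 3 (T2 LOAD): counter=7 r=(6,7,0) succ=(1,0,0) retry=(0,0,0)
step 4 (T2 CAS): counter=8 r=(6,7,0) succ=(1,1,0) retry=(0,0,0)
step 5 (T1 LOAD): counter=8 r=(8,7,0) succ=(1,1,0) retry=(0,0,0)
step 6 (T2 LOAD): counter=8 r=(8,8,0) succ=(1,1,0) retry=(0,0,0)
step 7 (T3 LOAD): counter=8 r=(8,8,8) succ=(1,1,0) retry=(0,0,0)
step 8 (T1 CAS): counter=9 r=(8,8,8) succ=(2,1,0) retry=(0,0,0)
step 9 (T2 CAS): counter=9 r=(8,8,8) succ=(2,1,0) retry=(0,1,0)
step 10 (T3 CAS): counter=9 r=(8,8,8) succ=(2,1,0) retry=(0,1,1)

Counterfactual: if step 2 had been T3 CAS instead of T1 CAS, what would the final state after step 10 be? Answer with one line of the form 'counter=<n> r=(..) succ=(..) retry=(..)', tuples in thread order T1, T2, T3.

(re-executing from step 2 with the substitution; state before step 2: counter=6 r=(6,0,0) succ=(0,0,0) retry=(0,0,0))
step 2 (T3 CAS): counter=6 r=(6,0,0) succ=(0,0,0) retry=(0,0,1)
step 3 (T2 LOAD): counter=6 r=(6,6,0) succ=(0,0,0) retry=(0,0,1)
step 4 (T2 CAS): counter=7 r=(6,6,0) succ=(0,1,0) retry=(0,0,1)
step 5 (T1 LOAD): counter=7 r=(7,6,0) succ=(0,1,0) retry=(0,0,1)
step 6 (T2 LOAD): counter=7 r=(7,7,0) succ=(0,1,0) retry=(0,0,1)
step 7 (T3 LOAD): counter=7 r=(7,7,7) succ=(0,1,0) retry=(0,0,1)
step 8 (T1 CAS): counter=8 r=(7,7,7) succ=(1,1,0) retry=(0,0,1)
step 9 (T2 CAS): counter=8 r=(7,7,7) succ=(1,1,0) retry=(0,1,1)
step 10 (T3 CAS): counter=8 r=(7,7,7) succ=(1,1,0) retry=(0,1,2)

counter=8 r=(7,7,7) succ=(1,1,0) retry=(0,1,2)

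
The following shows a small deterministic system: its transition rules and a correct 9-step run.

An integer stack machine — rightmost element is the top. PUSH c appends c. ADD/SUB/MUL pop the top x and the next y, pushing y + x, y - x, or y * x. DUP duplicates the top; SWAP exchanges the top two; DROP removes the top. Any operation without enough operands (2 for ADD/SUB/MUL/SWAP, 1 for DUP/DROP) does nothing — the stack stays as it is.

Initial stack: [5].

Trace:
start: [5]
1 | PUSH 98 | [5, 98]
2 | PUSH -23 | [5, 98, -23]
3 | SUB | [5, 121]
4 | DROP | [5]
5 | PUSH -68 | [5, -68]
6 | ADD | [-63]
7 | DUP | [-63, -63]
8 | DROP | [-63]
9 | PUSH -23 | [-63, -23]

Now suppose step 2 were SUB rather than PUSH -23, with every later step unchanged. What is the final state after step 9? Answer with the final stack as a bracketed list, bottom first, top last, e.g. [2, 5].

[-68, -23]

(re-executing from step 2 with the substitution; state before step 2: [5, 98])
2 | SUB | [-93]
3 | SUB | [-93]
4 | DROP | []
5 | PUSH -68 | [-68]
6 | ADD | [-68]
7 | DUP | [-68, -68]
8 | DROP | [-68]
9 | PUSH -23 | [-68, -23]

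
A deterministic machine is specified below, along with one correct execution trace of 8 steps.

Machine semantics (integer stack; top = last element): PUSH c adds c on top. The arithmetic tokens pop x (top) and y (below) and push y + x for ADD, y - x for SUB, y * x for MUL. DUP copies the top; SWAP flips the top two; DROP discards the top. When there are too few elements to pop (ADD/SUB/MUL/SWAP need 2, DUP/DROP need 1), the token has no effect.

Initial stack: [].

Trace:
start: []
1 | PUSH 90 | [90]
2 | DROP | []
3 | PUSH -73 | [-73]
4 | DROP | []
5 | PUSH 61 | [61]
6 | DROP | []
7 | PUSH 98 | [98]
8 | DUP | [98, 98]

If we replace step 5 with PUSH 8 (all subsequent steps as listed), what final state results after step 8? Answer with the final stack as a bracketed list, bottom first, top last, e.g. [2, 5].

(re-executing from step 5 with the substitution; state before step 5: [])
5 | PUSH 8 | [8]
6 | DROP | []
7 | PUSH 98 | [98]
8 | DUP | [98, 98]

[98, 98]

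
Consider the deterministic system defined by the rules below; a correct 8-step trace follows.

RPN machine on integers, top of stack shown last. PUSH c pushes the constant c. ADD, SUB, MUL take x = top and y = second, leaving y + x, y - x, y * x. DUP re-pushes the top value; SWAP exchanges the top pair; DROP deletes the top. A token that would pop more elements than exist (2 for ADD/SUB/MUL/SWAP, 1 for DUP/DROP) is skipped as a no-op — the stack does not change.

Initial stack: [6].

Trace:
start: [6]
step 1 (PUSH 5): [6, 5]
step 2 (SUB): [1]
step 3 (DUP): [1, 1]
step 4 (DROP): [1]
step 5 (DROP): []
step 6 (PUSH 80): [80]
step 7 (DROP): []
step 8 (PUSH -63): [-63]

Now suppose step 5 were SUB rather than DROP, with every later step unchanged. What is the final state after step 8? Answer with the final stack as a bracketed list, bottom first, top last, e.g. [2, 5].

[1, -63]

(re-executing from step 5 with the substitution; state before step 5: [1])
step 5 (SUB): [1]
step 6 (PUSH 80): [1, 80]
step 7 (DROP): [1]
step 8 (PUSH -63): [1, -63]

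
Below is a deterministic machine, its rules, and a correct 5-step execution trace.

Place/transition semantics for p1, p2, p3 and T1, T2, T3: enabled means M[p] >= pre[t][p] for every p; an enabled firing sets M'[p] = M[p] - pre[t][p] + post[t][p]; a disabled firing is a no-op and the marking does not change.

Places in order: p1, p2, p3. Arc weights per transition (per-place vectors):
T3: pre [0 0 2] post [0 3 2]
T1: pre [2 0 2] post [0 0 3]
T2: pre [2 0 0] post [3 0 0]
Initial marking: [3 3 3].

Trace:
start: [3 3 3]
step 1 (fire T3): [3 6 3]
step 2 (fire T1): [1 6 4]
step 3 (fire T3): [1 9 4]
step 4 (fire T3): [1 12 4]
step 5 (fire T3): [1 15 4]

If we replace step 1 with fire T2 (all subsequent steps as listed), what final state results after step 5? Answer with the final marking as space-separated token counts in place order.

2 12 4

(re-executing from step 1 with the substitution; state before step 1: [3 3 3])
step 1 (fire T2): [4 3 3]
step 2 (fire T1): [2 3 4]
step 3 (fire T3): [2 6 4]
step 4 (fire T3): [2 9 4]
step 5 (fire T3): [2 12 4]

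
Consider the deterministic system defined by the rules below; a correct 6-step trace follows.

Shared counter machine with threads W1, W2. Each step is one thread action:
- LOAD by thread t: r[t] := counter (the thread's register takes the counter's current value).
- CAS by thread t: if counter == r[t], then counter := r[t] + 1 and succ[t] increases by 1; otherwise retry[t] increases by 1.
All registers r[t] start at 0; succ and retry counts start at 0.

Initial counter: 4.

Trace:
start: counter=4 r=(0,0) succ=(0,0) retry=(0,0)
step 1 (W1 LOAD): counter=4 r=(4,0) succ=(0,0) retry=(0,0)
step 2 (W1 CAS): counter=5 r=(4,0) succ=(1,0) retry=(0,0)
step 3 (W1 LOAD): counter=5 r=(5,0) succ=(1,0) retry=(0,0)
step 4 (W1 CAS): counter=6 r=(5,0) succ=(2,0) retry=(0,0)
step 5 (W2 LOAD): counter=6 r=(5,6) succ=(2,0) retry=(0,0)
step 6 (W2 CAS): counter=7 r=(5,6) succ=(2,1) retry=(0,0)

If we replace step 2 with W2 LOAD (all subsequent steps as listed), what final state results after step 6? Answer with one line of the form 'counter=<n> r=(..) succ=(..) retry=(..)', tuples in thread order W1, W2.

counter=6 r=(4,5) succ=(1,1) retry=(0,0)

(re-executing from step 2 with the substitution; state before step 2: counter=4 r=(4,0) succ=(0,0) retry=(0,0))
step 2 (W2 LOAD): counter=4 r=(4,4) succ=(0,0) retry=(0,0)
step 3 (W1 LOAD): counter=4 r=(4,4) succ=(0,0) retry=(0,0)
step 4 (W1 CAS): counter=5 r=(4,4) succ=(1,0) retry=(0,0)
step 5 (W2 LOAD): counter=5 r=(4,5) succ=(1,0) retry=(0,0)
step 6 (W2 CAS): counter=6 r=(4,5) succ=(1,1) retry=(0,0)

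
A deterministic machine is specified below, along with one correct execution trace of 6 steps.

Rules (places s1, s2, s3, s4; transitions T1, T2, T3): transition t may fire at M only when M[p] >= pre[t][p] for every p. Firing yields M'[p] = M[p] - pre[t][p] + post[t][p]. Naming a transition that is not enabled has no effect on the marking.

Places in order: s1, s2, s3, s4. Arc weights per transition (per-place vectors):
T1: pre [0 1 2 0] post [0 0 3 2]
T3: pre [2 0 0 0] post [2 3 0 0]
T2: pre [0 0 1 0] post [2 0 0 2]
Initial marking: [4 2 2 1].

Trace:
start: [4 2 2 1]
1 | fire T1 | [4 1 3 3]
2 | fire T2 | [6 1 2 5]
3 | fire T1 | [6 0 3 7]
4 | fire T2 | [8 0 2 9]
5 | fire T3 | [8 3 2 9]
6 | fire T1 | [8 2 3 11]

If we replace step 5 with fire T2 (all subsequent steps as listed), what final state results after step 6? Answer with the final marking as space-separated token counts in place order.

10 0 1 11

(re-executing from step 5 with the substitution; state before step 5: [8 0 2 9])
5 | fire T2 | [10 0 1 11]
6 | fire T1 | [10 0 1 11]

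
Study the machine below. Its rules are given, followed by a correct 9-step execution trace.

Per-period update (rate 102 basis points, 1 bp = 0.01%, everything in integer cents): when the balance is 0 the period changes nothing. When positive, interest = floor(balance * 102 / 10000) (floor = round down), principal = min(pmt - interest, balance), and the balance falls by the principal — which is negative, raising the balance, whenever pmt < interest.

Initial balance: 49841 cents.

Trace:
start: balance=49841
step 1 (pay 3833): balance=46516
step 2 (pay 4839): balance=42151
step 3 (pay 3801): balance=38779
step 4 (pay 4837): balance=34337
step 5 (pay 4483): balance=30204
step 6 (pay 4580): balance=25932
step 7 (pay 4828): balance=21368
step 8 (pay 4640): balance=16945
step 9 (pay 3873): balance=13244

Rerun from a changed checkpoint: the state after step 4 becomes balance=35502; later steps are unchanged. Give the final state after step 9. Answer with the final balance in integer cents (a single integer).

14471

state after step 4 := balance=35502
step 5 (pay 4483): balance=31381
step 6 (pay 4580): balance=27121
step 7 (pay 4828): balance=22569
step 8 (pay 4640): balance=18159
step 9 (pay 3873): balance=14471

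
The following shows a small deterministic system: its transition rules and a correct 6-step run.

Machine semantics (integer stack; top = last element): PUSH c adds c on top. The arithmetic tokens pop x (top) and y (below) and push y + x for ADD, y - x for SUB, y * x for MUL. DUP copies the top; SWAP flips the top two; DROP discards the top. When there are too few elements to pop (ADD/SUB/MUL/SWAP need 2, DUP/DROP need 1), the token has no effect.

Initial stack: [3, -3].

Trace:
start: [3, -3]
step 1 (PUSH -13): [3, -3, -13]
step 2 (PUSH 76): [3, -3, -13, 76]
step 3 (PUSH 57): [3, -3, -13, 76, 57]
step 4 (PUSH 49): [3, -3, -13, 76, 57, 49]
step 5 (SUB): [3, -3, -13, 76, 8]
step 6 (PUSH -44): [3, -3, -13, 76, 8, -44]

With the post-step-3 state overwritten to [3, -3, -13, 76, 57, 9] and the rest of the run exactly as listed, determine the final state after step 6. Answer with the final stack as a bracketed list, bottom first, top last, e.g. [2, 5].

[3, -3, -13, 76, 57, -40, -44]

state after step 3 := [3, -3, -13, 76, 57, 9]
step 4 (PUSH 49): [3, -3, -13, 76, 57, 9, 49]
step 5 (SUB): [3, -3, -13, 76, 57, -40]
step 6 (PUSH -44): [3, -3, -13, 76, 57, -40, -44]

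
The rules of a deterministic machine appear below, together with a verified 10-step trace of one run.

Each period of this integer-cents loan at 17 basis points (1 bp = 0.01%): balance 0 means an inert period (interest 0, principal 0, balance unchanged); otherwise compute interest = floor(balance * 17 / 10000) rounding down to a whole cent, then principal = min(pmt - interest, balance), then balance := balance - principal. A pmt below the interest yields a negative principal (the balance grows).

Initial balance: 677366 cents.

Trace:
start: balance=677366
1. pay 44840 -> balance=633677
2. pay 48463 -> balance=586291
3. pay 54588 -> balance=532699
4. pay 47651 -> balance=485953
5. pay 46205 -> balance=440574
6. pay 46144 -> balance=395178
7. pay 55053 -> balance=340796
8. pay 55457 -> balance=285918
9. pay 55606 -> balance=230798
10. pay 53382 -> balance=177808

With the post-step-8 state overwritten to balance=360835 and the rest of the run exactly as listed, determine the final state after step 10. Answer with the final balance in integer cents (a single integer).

state after step 8 := balance=360835
9. pay 55606 -> balance=305842
10. pay 53382 -> balance=252979

252979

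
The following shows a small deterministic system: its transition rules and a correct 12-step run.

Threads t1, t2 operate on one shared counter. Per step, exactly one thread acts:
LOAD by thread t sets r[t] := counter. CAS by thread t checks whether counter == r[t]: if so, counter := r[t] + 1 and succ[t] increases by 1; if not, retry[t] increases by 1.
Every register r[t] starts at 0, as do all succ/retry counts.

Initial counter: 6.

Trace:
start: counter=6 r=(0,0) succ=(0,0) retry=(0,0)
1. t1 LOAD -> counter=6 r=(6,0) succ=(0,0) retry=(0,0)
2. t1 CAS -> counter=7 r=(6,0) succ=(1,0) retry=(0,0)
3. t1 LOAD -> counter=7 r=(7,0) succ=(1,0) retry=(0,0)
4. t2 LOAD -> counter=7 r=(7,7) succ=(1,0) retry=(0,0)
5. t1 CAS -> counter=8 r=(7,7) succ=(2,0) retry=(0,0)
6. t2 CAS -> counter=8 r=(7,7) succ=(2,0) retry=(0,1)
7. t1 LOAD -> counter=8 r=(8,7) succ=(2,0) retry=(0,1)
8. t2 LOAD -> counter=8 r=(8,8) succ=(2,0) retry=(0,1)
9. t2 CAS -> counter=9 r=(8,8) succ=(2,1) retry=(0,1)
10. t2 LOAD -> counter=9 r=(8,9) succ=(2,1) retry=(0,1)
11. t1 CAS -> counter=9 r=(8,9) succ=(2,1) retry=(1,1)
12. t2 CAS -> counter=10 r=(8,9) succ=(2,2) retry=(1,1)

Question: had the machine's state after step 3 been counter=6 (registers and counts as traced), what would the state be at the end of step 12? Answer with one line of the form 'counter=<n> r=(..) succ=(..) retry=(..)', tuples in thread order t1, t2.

state after step 3 := counter=6 r=(7,0) succ=(1,0) retry=(0,0)
4. t2 LOAD -> counter=6 r=(7,6) succ=(1,0) retry=(0,0)
5. t1 CAS -> counter=6 r=(7,6) succ=(1,0) retry=(1,0)
6. t2 CAS -> counter=7 r=(7,6) succ=(1,1) retry=(1,0)
7. t1 LOAD -> counter=7 r=(7,6) succ=(1,1) retry=(1,0)
8. t2 LOAD -> counter=7 r=(7,7) succ=(1,1) retry=(1,0)
9. t2 CAS -> counter=8 r=(7,7) succ=(1,2) retry=(1,0)
10. t2 LOAD -> counter=8 r=(7,8) succ=(1,2) retry=(1,0)
11. t1 CAS -> counter=8 r=(7,8) succ=(1,2) retry=(2,0)
12. t2 CAS -> counter=9 r=(7,8) succ=(1,3) retry=(2,0)

counter=9 r=(7,8) succ=(1,3) retry=(2,0)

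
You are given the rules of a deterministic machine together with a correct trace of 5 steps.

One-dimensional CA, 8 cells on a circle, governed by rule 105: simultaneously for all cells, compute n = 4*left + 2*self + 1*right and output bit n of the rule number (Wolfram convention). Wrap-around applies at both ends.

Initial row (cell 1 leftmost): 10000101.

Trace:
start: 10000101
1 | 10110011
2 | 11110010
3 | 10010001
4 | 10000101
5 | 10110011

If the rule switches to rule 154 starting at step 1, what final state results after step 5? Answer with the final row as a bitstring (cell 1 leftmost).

10010100

(re-executing steps 1..5 under rule 154; state before step 1: 10000101)
1 | 01001001
2 | 00110110
3 | 01100101
4 | 01011000
5 | 10010100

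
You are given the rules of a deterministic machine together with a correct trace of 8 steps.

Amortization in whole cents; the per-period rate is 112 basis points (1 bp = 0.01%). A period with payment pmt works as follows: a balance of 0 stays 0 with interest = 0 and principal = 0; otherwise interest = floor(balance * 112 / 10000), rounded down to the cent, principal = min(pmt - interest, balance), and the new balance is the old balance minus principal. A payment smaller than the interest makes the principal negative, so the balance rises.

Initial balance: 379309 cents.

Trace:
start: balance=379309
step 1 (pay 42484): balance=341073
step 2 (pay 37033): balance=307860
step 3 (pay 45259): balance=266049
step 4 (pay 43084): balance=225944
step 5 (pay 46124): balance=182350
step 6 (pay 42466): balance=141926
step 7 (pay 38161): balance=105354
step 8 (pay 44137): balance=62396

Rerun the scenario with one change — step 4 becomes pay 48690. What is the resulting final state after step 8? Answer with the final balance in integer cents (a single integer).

56535

(re-executing from step 4 with the substitution; state before step 4: balance=266049)
step 4 (pay 48690): balance=220338
step 5 (pay 46124): balance=176681
step 6 (pay 42466): balance=136193
step 7 (pay 38161): balance=99557
step 8 (pay 44137): balance=56535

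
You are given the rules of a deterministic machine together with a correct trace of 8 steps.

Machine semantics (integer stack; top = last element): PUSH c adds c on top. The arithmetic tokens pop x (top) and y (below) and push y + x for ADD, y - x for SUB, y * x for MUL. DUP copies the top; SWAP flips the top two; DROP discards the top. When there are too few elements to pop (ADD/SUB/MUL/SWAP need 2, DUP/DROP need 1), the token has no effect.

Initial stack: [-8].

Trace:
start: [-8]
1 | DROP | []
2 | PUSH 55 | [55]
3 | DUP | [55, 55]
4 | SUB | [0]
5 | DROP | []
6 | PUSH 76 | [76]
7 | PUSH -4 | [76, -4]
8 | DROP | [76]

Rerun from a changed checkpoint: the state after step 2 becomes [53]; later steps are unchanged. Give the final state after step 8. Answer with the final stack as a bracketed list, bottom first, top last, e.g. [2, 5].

[76]

state after step 2 := [53]
3 | DUP | [53, 53]
4 | SUB | [0]
5 | DROP | []
6 | PUSH 76 | [76]
7 | PUSH -4 | [76, -4]
8 | DROP | [76]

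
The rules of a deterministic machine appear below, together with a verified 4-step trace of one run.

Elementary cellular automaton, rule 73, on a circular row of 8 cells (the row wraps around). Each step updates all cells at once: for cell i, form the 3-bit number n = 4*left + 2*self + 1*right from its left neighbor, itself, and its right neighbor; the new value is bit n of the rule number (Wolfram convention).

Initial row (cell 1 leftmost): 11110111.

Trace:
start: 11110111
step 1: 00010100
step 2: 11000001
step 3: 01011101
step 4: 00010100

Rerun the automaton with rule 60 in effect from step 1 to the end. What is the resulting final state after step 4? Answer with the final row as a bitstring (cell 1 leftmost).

(re-executing steps 1..4 under rule 60; state before step 1: 11110111)
step 1: 00001100
step 2: 00001010
step 3: 00001111
step 4: 10001000

10001000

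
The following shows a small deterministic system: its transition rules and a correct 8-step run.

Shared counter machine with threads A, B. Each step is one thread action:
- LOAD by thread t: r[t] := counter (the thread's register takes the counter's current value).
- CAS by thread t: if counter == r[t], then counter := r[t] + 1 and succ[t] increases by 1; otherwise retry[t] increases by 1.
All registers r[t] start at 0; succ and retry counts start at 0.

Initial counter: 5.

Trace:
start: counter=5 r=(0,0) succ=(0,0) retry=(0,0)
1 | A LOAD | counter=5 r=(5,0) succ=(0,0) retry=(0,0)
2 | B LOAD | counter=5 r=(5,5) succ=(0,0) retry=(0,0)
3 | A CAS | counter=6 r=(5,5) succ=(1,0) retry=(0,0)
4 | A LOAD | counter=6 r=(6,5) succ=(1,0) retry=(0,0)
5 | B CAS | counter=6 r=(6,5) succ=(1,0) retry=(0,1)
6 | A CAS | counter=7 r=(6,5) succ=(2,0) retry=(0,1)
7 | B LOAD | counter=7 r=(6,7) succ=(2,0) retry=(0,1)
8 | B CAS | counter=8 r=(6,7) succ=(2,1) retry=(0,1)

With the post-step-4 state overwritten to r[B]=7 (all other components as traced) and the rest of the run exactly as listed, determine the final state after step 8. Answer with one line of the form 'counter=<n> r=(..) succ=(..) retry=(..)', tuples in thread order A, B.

state after step 4 := counter=6 r=(6,7) succ=(1,0) retry=(0,0)
5 | B CAS | counter=6 r=(6,7) succ=(1,0) retry=(0,1)
6 | A CAS | counter=7 r=(6,7) succ=(2,0) retry=(0,1)
7 | B LOAD | counter=7 r=(6,7) succ=(2,0) retry=(0,1)
8 | B CAS | counter=8 r=(6,7) succ=(2,1) retry=(0,1)

counter=8 r=(6,7) succ=(2,1) retry=(0,1)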